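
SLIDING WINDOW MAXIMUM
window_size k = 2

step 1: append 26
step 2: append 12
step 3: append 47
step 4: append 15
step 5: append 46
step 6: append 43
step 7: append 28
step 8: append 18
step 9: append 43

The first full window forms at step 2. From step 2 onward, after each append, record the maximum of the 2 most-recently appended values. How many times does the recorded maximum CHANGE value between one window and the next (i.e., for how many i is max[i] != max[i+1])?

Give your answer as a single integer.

Answer: 5

Derivation:
step 1: append 26 -> window=[26] (not full yet)
step 2: append 12 -> window=[26, 12] -> max=26
step 3: append 47 -> window=[12, 47] -> max=47
step 4: append 15 -> window=[47, 15] -> max=47
step 5: append 46 -> window=[15, 46] -> max=46
step 6: append 43 -> window=[46, 43] -> max=46
step 7: append 28 -> window=[43, 28] -> max=43
step 8: append 18 -> window=[28, 18] -> max=28
step 9: append 43 -> window=[18, 43] -> max=43
Recorded maximums: 26 47 47 46 46 43 28 43
Changes between consecutive maximums: 5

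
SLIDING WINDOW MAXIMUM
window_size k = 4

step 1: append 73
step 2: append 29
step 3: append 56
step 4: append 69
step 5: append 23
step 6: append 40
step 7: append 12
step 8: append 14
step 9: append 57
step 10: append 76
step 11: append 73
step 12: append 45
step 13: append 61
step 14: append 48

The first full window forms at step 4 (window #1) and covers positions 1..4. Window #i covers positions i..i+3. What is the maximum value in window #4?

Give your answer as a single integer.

step 1: append 73 -> window=[73] (not full yet)
step 2: append 29 -> window=[73, 29] (not full yet)
step 3: append 56 -> window=[73, 29, 56] (not full yet)
step 4: append 69 -> window=[73, 29, 56, 69] -> max=73
step 5: append 23 -> window=[29, 56, 69, 23] -> max=69
step 6: append 40 -> window=[56, 69, 23, 40] -> max=69
step 7: append 12 -> window=[69, 23, 40, 12] -> max=69
Window #4 max = 69

Answer: 69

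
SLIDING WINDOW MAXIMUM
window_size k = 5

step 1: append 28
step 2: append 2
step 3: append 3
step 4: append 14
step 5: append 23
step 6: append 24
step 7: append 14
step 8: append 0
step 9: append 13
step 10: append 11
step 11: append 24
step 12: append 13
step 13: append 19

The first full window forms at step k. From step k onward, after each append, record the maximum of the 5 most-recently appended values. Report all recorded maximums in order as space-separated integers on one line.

step 1: append 28 -> window=[28] (not full yet)
step 2: append 2 -> window=[28, 2] (not full yet)
step 3: append 3 -> window=[28, 2, 3] (not full yet)
step 4: append 14 -> window=[28, 2, 3, 14] (not full yet)
step 5: append 23 -> window=[28, 2, 3, 14, 23] -> max=28
step 6: append 24 -> window=[2, 3, 14, 23, 24] -> max=24
step 7: append 14 -> window=[3, 14, 23, 24, 14] -> max=24
step 8: append 0 -> window=[14, 23, 24, 14, 0] -> max=24
step 9: append 13 -> window=[23, 24, 14, 0, 13] -> max=24
step 10: append 11 -> window=[24, 14, 0, 13, 11] -> max=24
step 11: append 24 -> window=[14, 0, 13, 11, 24] -> max=24
step 12: append 13 -> window=[0, 13, 11, 24, 13] -> max=24
step 13: append 19 -> window=[13, 11, 24, 13, 19] -> max=24

Answer: 28 24 24 24 24 24 24 24 24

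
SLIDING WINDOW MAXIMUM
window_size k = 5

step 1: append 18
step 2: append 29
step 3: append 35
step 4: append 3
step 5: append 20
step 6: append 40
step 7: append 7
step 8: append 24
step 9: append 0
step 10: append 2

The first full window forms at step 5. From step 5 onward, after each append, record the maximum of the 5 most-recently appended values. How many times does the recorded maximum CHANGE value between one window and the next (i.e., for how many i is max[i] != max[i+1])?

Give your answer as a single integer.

step 1: append 18 -> window=[18] (not full yet)
step 2: append 29 -> window=[18, 29] (not full yet)
step 3: append 35 -> window=[18, 29, 35] (not full yet)
step 4: append 3 -> window=[18, 29, 35, 3] (not full yet)
step 5: append 20 -> window=[18, 29, 35, 3, 20] -> max=35
step 6: append 40 -> window=[29, 35, 3, 20, 40] -> max=40
step 7: append 7 -> window=[35, 3, 20, 40, 7] -> max=40
step 8: append 24 -> window=[3, 20, 40, 7, 24] -> max=40
step 9: append 0 -> window=[20, 40, 7, 24, 0] -> max=40
step 10: append 2 -> window=[40, 7, 24, 0, 2] -> max=40
Recorded maximums: 35 40 40 40 40 40
Changes between consecutive maximums: 1

Answer: 1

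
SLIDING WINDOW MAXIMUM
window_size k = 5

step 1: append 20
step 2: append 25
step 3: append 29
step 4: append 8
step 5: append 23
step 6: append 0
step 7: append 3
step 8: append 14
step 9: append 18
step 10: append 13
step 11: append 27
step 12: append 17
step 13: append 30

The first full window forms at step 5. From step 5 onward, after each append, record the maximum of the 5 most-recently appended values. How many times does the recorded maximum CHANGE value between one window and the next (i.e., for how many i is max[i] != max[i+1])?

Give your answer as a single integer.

Answer: 4

Derivation:
step 1: append 20 -> window=[20] (not full yet)
step 2: append 25 -> window=[20, 25] (not full yet)
step 3: append 29 -> window=[20, 25, 29] (not full yet)
step 4: append 8 -> window=[20, 25, 29, 8] (not full yet)
step 5: append 23 -> window=[20, 25, 29, 8, 23] -> max=29
step 6: append 0 -> window=[25, 29, 8, 23, 0] -> max=29
step 7: append 3 -> window=[29, 8, 23, 0, 3] -> max=29
step 8: append 14 -> window=[8, 23, 0, 3, 14] -> max=23
step 9: append 18 -> window=[23, 0, 3, 14, 18] -> max=23
step 10: append 13 -> window=[0, 3, 14, 18, 13] -> max=18
step 11: append 27 -> window=[3, 14, 18, 13, 27] -> max=27
step 12: append 17 -> window=[14, 18, 13, 27, 17] -> max=27
step 13: append 30 -> window=[18, 13, 27, 17, 30] -> max=30
Recorded maximums: 29 29 29 23 23 18 27 27 30
Changes between consecutive maximums: 4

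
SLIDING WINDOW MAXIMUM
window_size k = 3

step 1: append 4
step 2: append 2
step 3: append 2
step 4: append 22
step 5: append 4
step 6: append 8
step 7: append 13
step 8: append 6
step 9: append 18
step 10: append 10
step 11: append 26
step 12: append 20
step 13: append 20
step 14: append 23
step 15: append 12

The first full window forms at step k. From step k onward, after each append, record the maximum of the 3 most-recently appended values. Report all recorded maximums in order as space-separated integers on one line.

step 1: append 4 -> window=[4] (not full yet)
step 2: append 2 -> window=[4, 2] (not full yet)
step 3: append 2 -> window=[4, 2, 2] -> max=4
step 4: append 22 -> window=[2, 2, 22] -> max=22
step 5: append 4 -> window=[2, 22, 4] -> max=22
step 6: append 8 -> window=[22, 4, 8] -> max=22
step 7: append 13 -> window=[4, 8, 13] -> max=13
step 8: append 6 -> window=[8, 13, 6] -> max=13
step 9: append 18 -> window=[13, 6, 18] -> max=18
step 10: append 10 -> window=[6, 18, 10] -> max=18
step 11: append 26 -> window=[18, 10, 26] -> max=26
step 12: append 20 -> window=[10, 26, 20] -> max=26
step 13: append 20 -> window=[26, 20, 20] -> max=26
step 14: append 23 -> window=[20, 20, 23] -> max=23
step 15: append 12 -> window=[20, 23, 12] -> max=23

Answer: 4 22 22 22 13 13 18 18 26 26 26 23 23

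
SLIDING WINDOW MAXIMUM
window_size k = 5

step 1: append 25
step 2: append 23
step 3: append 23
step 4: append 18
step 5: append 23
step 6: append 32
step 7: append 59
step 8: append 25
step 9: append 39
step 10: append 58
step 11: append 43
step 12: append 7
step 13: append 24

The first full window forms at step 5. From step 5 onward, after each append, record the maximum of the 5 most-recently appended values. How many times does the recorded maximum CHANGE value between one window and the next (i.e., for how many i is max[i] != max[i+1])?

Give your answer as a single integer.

step 1: append 25 -> window=[25] (not full yet)
step 2: append 23 -> window=[25, 23] (not full yet)
step 3: append 23 -> window=[25, 23, 23] (not full yet)
step 4: append 18 -> window=[25, 23, 23, 18] (not full yet)
step 5: append 23 -> window=[25, 23, 23, 18, 23] -> max=25
step 6: append 32 -> window=[23, 23, 18, 23, 32] -> max=32
step 7: append 59 -> window=[23, 18, 23, 32, 59] -> max=59
step 8: append 25 -> window=[18, 23, 32, 59, 25] -> max=59
step 9: append 39 -> window=[23, 32, 59, 25, 39] -> max=59
step 10: append 58 -> window=[32, 59, 25, 39, 58] -> max=59
step 11: append 43 -> window=[59, 25, 39, 58, 43] -> max=59
step 12: append 7 -> window=[25, 39, 58, 43, 7] -> max=58
step 13: append 24 -> window=[39, 58, 43, 7, 24] -> max=58
Recorded maximums: 25 32 59 59 59 59 59 58 58
Changes between consecutive maximums: 3

Answer: 3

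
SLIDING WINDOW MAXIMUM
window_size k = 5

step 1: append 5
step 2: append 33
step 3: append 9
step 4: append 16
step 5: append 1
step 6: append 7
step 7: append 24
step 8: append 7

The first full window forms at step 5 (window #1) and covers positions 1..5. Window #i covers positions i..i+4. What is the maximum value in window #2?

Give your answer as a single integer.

step 1: append 5 -> window=[5] (not full yet)
step 2: append 33 -> window=[5, 33] (not full yet)
step 3: append 9 -> window=[5, 33, 9] (not full yet)
step 4: append 16 -> window=[5, 33, 9, 16] (not full yet)
step 5: append 1 -> window=[5, 33, 9, 16, 1] -> max=33
step 6: append 7 -> window=[33, 9, 16, 1, 7] -> max=33
Window #2 max = 33

Answer: 33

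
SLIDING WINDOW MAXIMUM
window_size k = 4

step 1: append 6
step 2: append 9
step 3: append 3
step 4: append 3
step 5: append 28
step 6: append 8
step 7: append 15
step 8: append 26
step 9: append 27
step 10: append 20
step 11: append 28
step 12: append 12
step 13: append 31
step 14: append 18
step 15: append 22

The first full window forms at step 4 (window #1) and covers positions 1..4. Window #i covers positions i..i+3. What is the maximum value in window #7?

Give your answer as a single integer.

Answer: 27

Derivation:
step 1: append 6 -> window=[6] (not full yet)
step 2: append 9 -> window=[6, 9] (not full yet)
step 3: append 3 -> window=[6, 9, 3] (not full yet)
step 4: append 3 -> window=[6, 9, 3, 3] -> max=9
step 5: append 28 -> window=[9, 3, 3, 28] -> max=28
step 6: append 8 -> window=[3, 3, 28, 8] -> max=28
step 7: append 15 -> window=[3, 28, 8, 15] -> max=28
step 8: append 26 -> window=[28, 8, 15, 26] -> max=28
step 9: append 27 -> window=[8, 15, 26, 27] -> max=27
step 10: append 20 -> window=[15, 26, 27, 20] -> max=27
Window #7 max = 27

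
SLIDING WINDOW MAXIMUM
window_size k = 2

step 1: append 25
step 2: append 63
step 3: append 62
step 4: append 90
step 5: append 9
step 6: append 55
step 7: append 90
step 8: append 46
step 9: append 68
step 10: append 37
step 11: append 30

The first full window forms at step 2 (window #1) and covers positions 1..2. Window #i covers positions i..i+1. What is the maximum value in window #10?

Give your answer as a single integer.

step 1: append 25 -> window=[25] (not full yet)
step 2: append 63 -> window=[25, 63] -> max=63
step 3: append 62 -> window=[63, 62] -> max=63
step 4: append 90 -> window=[62, 90] -> max=90
step 5: append 9 -> window=[90, 9] -> max=90
step 6: append 55 -> window=[9, 55] -> max=55
step 7: append 90 -> window=[55, 90] -> max=90
step 8: append 46 -> window=[90, 46] -> max=90
step 9: append 68 -> window=[46, 68] -> max=68
step 10: append 37 -> window=[68, 37] -> max=68
step 11: append 30 -> window=[37, 30] -> max=37
Window #10 max = 37

Answer: 37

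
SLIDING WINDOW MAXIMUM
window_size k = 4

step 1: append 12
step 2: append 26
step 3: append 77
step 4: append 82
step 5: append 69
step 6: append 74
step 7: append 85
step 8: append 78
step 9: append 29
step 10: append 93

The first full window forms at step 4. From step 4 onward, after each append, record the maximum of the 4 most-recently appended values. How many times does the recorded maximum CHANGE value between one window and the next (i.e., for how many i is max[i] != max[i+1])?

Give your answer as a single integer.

Answer: 2

Derivation:
step 1: append 12 -> window=[12] (not full yet)
step 2: append 26 -> window=[12, 26] (not full yet)
step 3: append 77 -> window=[12, 26, 77] (not full yet)
step 4: append 82 -> window=[12, 26, 77, 82] -> max=82
step 5: append 69 -> window=[26, 77, 82, 69] -> max=82
step 6: append 74 -> window=[77, 82, 69, 74] -> max=82
step 7: append 85 -> window=[82, 69, 74, 85] -> max=85
step 8: append 78 -> window=[69, 74, 85, 78] -> max=85
step 9: append 29 -> window=[74, 85, 78, 29] -> max=85
step 10: append 93 -> window=[85, 78, 29, 93] -> max=93
Recorded maximums: 82 82 82 85 85 85 93
Changes between consecutive maximums: 2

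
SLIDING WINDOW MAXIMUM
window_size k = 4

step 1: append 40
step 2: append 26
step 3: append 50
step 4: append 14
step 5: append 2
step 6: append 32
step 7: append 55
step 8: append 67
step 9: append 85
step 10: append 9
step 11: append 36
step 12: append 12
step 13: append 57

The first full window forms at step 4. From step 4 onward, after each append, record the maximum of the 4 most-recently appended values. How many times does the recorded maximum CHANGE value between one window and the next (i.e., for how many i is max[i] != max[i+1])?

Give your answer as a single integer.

Answer: 4

Derivation:
step 1: append 40 -> window=[40] (not full yet)
step 2: append 26 -> window=[40, 26] (not full yet)
step 3: append 50 -> window=[40, 26, 50] (not full yet)
step 4: append 14 -> window=[40, 26, 50, 14] -> max=50
step 5: append 2 -> window=[26, 50, 14, 2] -> max=50
step 6: append 32 -> window=[50, 14, 2, 32] -> max=50
step 7: append 55 -> window=[14, 2, 32, 55] -> max=55
step 8: append 67 -> window=[2, 32, 55, 67] -> max=67
step 9: append 85 -> window=[32, 55, 67, 85] -> max=85
step 10: append 9 -> window=[55, 67, 85, 9] -> max=85
step 11: append 36 -> window=[67, 85, 9, 36] -> max=85
step 12: append 12 -> window=[85, 9, 36, 12] -> max=85
step 13: append 57 -> window=[9, 36, 12, 57] -> max=57
Recorded maximums: 50 50 50 55 67 85 85 85 85 57
Changes between consecutive maximums: 4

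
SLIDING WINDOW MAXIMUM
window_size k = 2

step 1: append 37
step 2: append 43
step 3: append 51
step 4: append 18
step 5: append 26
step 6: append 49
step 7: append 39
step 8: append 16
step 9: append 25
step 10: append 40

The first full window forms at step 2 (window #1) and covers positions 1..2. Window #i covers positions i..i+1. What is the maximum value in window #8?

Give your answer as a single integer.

Answer: 25

Derivation:
step 1: append 37 -> window=[37] (not full yet)
step 2: append 43 -> window=[37, 43] -> max=43
step 3: append 51 -> window=[43, 51] -> max=51
step 4: append 18 -> window=[51, 18] -> max=51
step 5: append 26 -> window=[18, 26] -> max=26
step 6: append 49 -> window=[26, 49] -> max=49
step 7: append 39 -> window=[49, 39] -> max=49
step 8: append 16 -> window=[39, 16] -> max=39
step 9: append 25 -> window=[16, 25] -> max=25
Window #8 max = 25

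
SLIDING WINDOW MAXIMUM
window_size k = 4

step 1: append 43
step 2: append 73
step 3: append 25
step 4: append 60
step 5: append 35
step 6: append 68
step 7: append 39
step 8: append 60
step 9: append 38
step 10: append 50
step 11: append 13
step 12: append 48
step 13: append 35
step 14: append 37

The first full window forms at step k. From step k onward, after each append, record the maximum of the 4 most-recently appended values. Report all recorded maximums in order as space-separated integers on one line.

step 1: append 43 -> window=[43] (not full yet)
step 2: append 73 -> window=[43, 73] (not full yet)
step 3: append 25 -> window=[43, 73, 25] (not full yet)
step 4: append 60 -> window=[43, 73, 25, 60] -> max=73
step 5: append 35 -> window=[73, 25, 60, 35] -> max=73
step 6: append 68 -> window=[25, 60, 35, 68] -> max=68
step 7: append 39 -> window=[60, 35, 68, 39] -> max=68
step 8: append 60 -> window=[35, 68, 39, 60] -> max=68
step 9: append 38 -> window=[68, 39, 60, 38] -> max=68
step 10: append 50 -> window=[39, 60, 38, 50] -> max=60
step 11: append 13 -> window=[60, 38, 50, 13] -> max=60
step 12: append 48 -> window=[38, 50, 13, 48] -> max=50
step 13: append 35 -> window=[50, 13, 48, 35] -> max=50
step 14: append 37 -> window=[13, 48, 35, 37] -> max=48

Answer: 73 73 68 68 68 68 60 60 50 50 48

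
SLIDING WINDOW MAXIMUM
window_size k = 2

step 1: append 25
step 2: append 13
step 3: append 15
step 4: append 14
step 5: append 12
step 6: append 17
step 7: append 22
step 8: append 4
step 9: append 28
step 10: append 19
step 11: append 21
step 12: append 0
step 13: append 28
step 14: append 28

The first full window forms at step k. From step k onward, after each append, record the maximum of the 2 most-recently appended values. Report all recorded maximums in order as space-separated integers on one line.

step 1: append 25 -> window=[25] (not full yet)
step 2: append 13 -> window=[25, 13] -> max=25
step 3: append 15 -> window=[13, 15] -> max=15
step 4: append 14 -> window=[15, 14] -> max=15
step 5: append 12 -> window=[14, 12] -> max=14
step 6: append 17 -> window=[12, 17] -> max=17
step 7: append 22 -> window=[17, 22] -> max=22
step 8: append 4 -> window=[22, 4] -> max=22
step 9: append 28 -> window=[4, 28] -> max=28
step 10: append 19 -> window=[28, 19] -> max=28
step 11: append 21 -> window=[19, 21] -> max=21
step 12: append 0 -> window=[21, 0] -> max=21
step 13: append 28 -> window=[0, 28] -> max=28
step 14: append 28 -> window=[28, 28] -> max=28

Answer: 25 15 15 14 17 22 22 28 28 21 21 28 28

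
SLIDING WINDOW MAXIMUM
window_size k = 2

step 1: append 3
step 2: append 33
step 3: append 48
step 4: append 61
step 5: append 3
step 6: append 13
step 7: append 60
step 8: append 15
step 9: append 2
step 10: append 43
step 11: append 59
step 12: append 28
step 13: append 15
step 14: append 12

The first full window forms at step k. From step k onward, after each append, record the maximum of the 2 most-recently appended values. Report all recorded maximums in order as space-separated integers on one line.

Answer: 33 48 61 61 13 60 60 15 43 59 59 28 15

Derivation:
step 1: append 3 -> window=[3] (not full yet)
step 2: append 33 -> window=[3, 33] -> max=33
step 3: append 48 -> window=[33, 48] -> max=48
step 4: append 61 -> window=[48, 61] -> max=61
step 5: append 3 -> window=[61, 3] -> max=61
step 6: append 13 -> window=[3, 13] -> max=13
step 7: append 60 -> window=[13, 60] -> max=60
step 8: append 15 -> window=[60, 15] -> max=60
step 9: append 2 -> window=[15, 2] -> max=15
step 10: append 43 -> window=[2, 43] -> max=43
step 11: append 59 -> window=[43, 59] -> max=59
step 12: append 28 -> window=[59, 28] -> max=59
step 13: append 15 -> window=[28, 15] -> max=28
step 14: append 12 -> window=[15, 12] -> max=15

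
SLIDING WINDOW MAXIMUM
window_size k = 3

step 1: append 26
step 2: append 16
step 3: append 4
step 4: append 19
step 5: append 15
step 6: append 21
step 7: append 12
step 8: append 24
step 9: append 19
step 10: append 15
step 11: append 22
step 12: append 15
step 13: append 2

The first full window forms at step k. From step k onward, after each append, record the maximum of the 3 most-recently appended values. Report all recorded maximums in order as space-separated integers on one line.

Answer: 26 19 19 21 21 24 24 24 22 22 22

Derivation:
step 1: append 26 -> window=[26] (not full yet)
step 2: append 16 -> window=[26, 16] (not full yet)
step 3: append 4 -> window=[26, 16, 4] -> max=26
step 4: append 19 -> window=[16, 4, 19] -> max=19
step 5: append 15 -> window=[4, 19, 15] -> max=19
step 6: append 21 -> window=[19, 15, 21] -> max=21
step 7: append 12 -> window=[15, 21, 12] -> max=21
step 8: append 24 -> window=[21, 12, 24] -> max=24
step 9: append 19 -> window=[12, 24, 19] -> max=24
step 10: append 15 -> window=[24, 19, 15] -> max=24
step 11: append 22 -> window=[19, 15, 22] -> max=22
step 12: append 15 -> window=[15, 22, 15] -> max=22
step 13: append 2 -> window=[22, 15, 2] -> max=22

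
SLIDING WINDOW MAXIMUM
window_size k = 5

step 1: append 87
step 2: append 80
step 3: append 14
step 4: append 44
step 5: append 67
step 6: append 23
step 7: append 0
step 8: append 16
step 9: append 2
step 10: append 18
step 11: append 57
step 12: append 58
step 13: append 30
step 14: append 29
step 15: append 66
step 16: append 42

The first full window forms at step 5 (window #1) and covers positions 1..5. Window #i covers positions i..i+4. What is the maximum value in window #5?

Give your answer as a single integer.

step 1: append 87 -> window=[87] (not full yet)
step 2: append 80 -> window=[87, 80] (not full yet)
step 3: append 14 -> window=[87, 80, 14] (not full yet)
step 4: append 44 -> window=[87, 80, 14, 44] (not full yet)
step 5: append 67 -> window=[87, 80, 14, 44, 67] -> max=87
step 6: append 23 -> window=[80, 14, 44, 67, 23] -> max=80
step 7: append 0 -> window=[14, 44, 67, 23, 0] -> max=67
step 8: append 16 -> window=[44, 67, 23, 0, 16] -> max=67
step 9: append 2 -> window=[67, 23, 0, 16, 2] -> max=67
Window #5 max = 67

Answer: 67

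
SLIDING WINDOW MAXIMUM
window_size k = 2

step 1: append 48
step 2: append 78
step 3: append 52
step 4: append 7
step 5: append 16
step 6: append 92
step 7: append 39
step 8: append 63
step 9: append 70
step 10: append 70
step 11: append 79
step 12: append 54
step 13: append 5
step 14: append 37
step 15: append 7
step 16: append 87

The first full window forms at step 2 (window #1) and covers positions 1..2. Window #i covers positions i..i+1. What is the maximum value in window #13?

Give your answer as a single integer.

Answer: 37

Derivation:
step 1: append 48 -> window=[48] (not full yet)
step 2: append 78 -> window=[48, 78] -> max=78
step 3: append 52 -> window=[78, 52] -> max=78
step 4: append 7 -> window=[52, 7] -> max=52
step 5: append 16 -> window=[7, 16] -> max=16
step 6: append 92 -> window=[16, 92] -> max=92
step 7: append 39 -> window=[92, 39] -> max=92
step 8: append 63 -> window=[39, 63] -> max=63
step 9: append 70 -> window=[63, 70] -> max=70
step 10: append 70 -> window=[70, 70] -> max=70
step 11: append 79 -> window=[70, 79] -> max=79
step 12: append 54 -> window=[79, 54] -> max=79
step 13: append 5 -> window=[54, 5] -> max=54
step 14: append 37 -> window=[5, 37] -> max=37
Window #13 max = 37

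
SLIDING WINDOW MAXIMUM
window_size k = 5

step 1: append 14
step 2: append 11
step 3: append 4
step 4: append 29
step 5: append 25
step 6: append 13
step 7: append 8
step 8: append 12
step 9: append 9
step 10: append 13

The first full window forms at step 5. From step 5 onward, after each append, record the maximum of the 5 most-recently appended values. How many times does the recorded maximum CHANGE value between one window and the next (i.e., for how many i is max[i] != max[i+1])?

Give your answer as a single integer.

step 1: append 14 -> window=[14] (not full yet)
step 2: append 11 -> window=[14, 11] (not full yet)
step 3: append 4 -> window=[14, 11, 4] (not full yet)
step 4: append 29 -> window=[14, 11, 4, 29] (not full yet)
step 5: append 25 -> window=[14, 11, 4, 29, 25] -> max=29
step 6: append 13 -> window=[11, 4, 29, 25, 13] -> max=29
step 7: append 8 -> window=[4, 29, 25, 13, 8] -> max=29
step 8: append 12 -> window=[29, 25, 13, 8, 12] -> max=29
step 9: append 9 -> window=[25, 13, 8, 12, 9] -> max=25
step 10: append 13 -> window=[13, 8, 12, 9, 13] -> max=13
Recorded maximums: 29 29 29 29 25 13
Changes between consecutive maximums: 2

Answer: 2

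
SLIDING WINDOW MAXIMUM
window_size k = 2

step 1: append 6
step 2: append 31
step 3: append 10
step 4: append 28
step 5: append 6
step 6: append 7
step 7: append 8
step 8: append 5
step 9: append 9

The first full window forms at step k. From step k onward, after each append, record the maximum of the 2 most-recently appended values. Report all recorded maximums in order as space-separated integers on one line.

step 1: append 6 -> window=[6] (not full yet)
step 2: append 31 -> window=[6, 31] -> max=31
step 3: append 10 -> window=[31, 10] -> max=31
step 4: append 28 -> window=[10, 28] -> max=28
step 5: append 6 -> window=[28, 6] -> max=28
step 6: append 7 -> window=[6, 7] -> max=7
step 7: append 8 -> window=[7, 8] -> max=8
step 8: append 5 -> window=[8, 5] -> max=8
step 9: append 9 -> window=[5, 9] -> max=9

Answer: 31 31 28 28 7 8 8 9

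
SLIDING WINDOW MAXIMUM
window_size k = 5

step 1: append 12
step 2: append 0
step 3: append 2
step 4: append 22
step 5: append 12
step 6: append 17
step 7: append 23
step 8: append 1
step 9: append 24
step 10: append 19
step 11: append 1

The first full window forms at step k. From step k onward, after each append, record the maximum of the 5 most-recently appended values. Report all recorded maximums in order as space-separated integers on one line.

step 1: append 12 -> window=[12] (not full yet)
step 2: append 0 -> window=[12, 0] (not full yet)
step 3: append 2 -> window=[12, 0, 2] (not full yet)
step 4: append 22 -> window=[12, 0, 2, 22] (not full yet)
step 5: append 12 -> window=[12, 0, 2, 22, 12] -> max=22
step 6: append 17 -> window=[0, 2, 22, 12, 17] -> max=22
step 7: append 23 -> window=[2, 22, 12, 17, 23] -> max=23
step 8: append 1 -> window=[22, 12, 17, 23, 1] -> max=23
step 9: append 24 -> window=[12, 17, 23, 1, 24] -> max=24
step 10: append 19 -> window=[17, 23, 1, 24, 19] -> max=24
step 11: append 1 -> window=[23, 1, 24, 19, 1] -> max=24

Answer: 22 22 23 23 24 24 24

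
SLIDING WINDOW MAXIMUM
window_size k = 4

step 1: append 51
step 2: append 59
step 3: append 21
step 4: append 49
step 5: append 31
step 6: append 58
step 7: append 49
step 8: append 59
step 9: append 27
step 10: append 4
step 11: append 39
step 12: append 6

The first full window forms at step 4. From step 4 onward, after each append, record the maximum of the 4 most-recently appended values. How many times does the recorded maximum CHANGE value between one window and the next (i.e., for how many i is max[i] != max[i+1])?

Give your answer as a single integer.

step 1: append 51 -> window=[51] (not full yet)
step 2: append 59 -> window=[51, 59] (not full yet)
step 3: append 21 -> window=[51, 59, 21] (not full yet)
step 4: append 49 -> window=[51, 59, 21, 49] -> max=59
step 5: append 31 -> window=[59, 21, 49, 31] -> max=59
step 6: append 58 -> window=[21, 49, 31, 58] -> max=58
step 7: append 49 -> window=[49, 31, 58, 49] -> max=58
step 8: append 59 -> window=[31, 58, 49, 59] -> max=59
step 9: append 27 -> window=[58, 49, 59, 27] -> max=59
step 10: append 4 -> window=[49, 59, 27, 4] -> max=59
step 11: append 39 -> window=[59, 27, 4, 39] -> max=59
step 12: append 6 -> window=[27, 4, 39, 6] -> max=39
Recorded maximums: 59 59 58 58 59 59 59 59 39
Changes between consecutive maximums: 3

Answer: 3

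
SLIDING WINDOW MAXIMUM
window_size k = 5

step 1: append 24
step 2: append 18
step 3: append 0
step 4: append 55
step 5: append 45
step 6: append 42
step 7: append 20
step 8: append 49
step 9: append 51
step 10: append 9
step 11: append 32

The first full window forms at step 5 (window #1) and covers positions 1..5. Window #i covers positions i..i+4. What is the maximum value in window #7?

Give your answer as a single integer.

step 1: append 24 -> window=[24] (not full yet)
step 2: append 18 -> window=[24, 18] (not full yet)
step 3: append 0 -> window=[24, 18, 0] (not full yet)
step 4: append 55 -> window=[24, 18, 0, 55] (not full yet)
step 5: append 45 -> window=[24, 18, 0, 55, 45] -> max=55
step 6: append 42 -> window=[18, 0, 55, 45, 42] -> max=55
step 7: append 20 -> window=[0, 55, 45, 42, 20] -> max=55
step 8: append 49 -> window=[55, 45, 42, 20, 49] -> max=55
step 9: append 51 -> window=[45, 42, 20, 49, 51] -> max=51
step 10: append 9 -> window=[42, 20, 49, 51, 9] -> max=51
step 11: append 32 -> window=[20, 49, 51, 9, 32] -> max=51
Window #7 max = 51

Answer: 51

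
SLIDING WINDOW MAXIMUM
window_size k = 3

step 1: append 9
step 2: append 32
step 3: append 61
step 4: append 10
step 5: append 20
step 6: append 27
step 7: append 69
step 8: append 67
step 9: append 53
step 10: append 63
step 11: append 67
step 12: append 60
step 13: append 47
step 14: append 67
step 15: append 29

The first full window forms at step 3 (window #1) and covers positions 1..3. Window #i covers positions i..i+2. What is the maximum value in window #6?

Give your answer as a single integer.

Answer: 69

Derivation:
step 1: append 9 -> window=[9] (not full yet)
step 2: append 32 -> window=[9, 32] (not full yet)
step 3: append 61 -> window=[9, 32, 61] -> max=61
step 4: append 10 -> window=[32, 61, 10] -> max=61
step 5: append 20 -> window=[61, 10, 20] -> max=61
step 6: append 27 -> window=[10, 20, 27] -> max=27
step 7: append 69 -> window=[20, 27, 69] -> max=69
step 8: append 67 -> window=[27, 69, 67] -> max=69
Window #6 max = 69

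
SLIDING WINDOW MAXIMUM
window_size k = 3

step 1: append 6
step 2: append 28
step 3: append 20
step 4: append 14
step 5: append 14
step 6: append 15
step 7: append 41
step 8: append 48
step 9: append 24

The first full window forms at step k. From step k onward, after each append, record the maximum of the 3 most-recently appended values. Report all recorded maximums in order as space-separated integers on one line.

step 1: append 6 -> window=[6] (not full yet)
step 2: append 28 -> window=[6, 28] (not full yet)
step 3: append 20 -> window=[6, 28, 20] -> max=28
step 4: append 14 -> window=[28, 20, 14] -> max=28
step 5: append 14 -> window=[20, 14, 14] -> max=20
step 6: append 15 -> window=[14, 14, 15] -> max=15
step 7: append 41 -> window=[14, 15, 41] -> max=41
step 8: append 48 -> window=[15, 41, 48] -> max=48
step 9: append 24 -> window=[41, 48, 24] -> max=48

Answer: 28 28 20 15 41 48 48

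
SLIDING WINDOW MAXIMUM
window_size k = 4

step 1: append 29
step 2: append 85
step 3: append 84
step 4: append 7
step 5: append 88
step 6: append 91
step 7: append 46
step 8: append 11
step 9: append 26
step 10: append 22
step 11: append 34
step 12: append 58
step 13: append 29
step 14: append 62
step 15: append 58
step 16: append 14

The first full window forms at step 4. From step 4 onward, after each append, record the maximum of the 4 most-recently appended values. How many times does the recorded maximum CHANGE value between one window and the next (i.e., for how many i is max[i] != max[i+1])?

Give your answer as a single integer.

step 1: append 29 -> window=[29] (not full yet)
step 2: append 85 -> window=[29, 85] (not full yet)
step 3: append 84 -> window=[29, 85, 84] (not full yet)
step 4: append 7 -> window=[29, 85, 84, 7] -> max=85
step 5: append 88 -> window=[85, 84, 7, 88] -> max=88
step 6: append 91 -> window=[84, 7, 88, 91] -> max=91
step 7: append 46 -> window=[7, 88, 91, 46] -> max=91
step 8: append 11 -> window=[88, 91, 46, 11] -> max=91
step 9: append 26 -> window=[91, 46, 11, 26] -> max=91
step 10: append 22 -> window=[46, 11, 26, 22] -> max=46
step 11: append 34 -> window=[11, 26, 22, 34] -> max=34
step 12: append 58 -> window=[26, 22, 34, 58] -> max=58
step 13: append 29 -> window=[22, 34, 58, 29] -> max=58
step 14: append 62 -> window=[34, 58, 29, 62] -> max=62
step 15: append 58 -> window=[58, 29, 62, 58] -> max=62
step 16: append 14 -> window=[29, 62, 58, 14] -> max=62
Recorded maximums: 85 88 91 91 91 91 46 34 58 58 62 62 62
Changes between consecutive maximums: 6

Answer: 6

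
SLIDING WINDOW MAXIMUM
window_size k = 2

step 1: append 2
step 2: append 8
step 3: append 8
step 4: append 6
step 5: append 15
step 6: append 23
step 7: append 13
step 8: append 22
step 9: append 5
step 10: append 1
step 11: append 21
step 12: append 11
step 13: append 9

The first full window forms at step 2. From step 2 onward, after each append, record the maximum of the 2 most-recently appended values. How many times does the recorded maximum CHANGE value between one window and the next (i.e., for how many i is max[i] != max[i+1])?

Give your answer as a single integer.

Answer: 6

Derivation:
step 1: append 2 -> window=[2] (not full yet)
step 2: append 8 -> window=[2, 8] -> max=8
step 3: append 8 -> window=[8, 8] -> max=8
step 4: append 6 -> window=[8, 6] -> max=8
step 5: append 15 -> window=[6, 15] -> max=15
step 6: append 23 -> window=[15, 23] -> max=23
step 7: append 13 -> window=[23, 13] -> max=23
step 8: append 22 -> window=[13, 22] -> max=22
step 9: append 5 -> window=[22, 5] -> max=22
step 10: append 1 -> window=[5, 1] -> max=5
step 11: append 21 -> window=[1, 21] -> max=21
step 12: append 11 -> window=[21, 11] -> max=21
step 13: append 9 -> window=[11, 9] -> max=11
Recorded maximums: 8 8 8 15 23 23 22 22 5 21 21 11
Changes between consecutive maximums: 6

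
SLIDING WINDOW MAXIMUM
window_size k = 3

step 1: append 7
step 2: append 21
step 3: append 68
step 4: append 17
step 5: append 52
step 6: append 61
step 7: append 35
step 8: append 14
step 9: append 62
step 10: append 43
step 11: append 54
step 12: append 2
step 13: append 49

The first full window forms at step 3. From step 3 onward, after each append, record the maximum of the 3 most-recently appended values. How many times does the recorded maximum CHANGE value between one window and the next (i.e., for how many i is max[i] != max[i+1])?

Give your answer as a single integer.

Answer: 3

Derivation:
step 1: append 7 -> window=[7] (not full yet)
step 2: append 21 -> window=[7, 21] (not full yet)
step 3: append 68 -> window=[7, 21, 68] -> max=68
step 4: append 17 -> window=[21, 68, 17] -> max=68
step 5: append 52 -> window=[68, 17, 52] -> max=68
step 6: append 61 -> window=[17, 52, 61] -> max=61
step 7: append 35 -> window=[52, 61, 35] -> max=61
step 8: append 14 -> window=[61, 35, 14] -> max=61
step 9: append 62 -> window=[35, 14, 62] -> max=62
step 10: append 43 -> window=[14, 62, 43] -> max=62
step 11: append 54 -> window=[62, 43, 54] -> max=62
step 12: append 2 -> window=[43, 54, 2] -> max=54
step 13: append 49 -> window=[54, 2, 49] -> max=54
Recorded maximums: 68 68 68 61 61 61 62 62 62 54 54
Changes between consecutive maximums: 3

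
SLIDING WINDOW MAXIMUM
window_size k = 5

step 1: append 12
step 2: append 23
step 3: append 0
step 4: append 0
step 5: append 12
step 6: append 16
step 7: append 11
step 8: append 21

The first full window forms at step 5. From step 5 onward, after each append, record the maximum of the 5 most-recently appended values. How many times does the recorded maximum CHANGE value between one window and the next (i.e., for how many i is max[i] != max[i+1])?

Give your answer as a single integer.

step 1: append 12 -> window=[12] (not full yet)
step 2: append 23 -> window=[12, 23] (not full yet)
step 3: append 0 -> window=[12, 23, 0] (not full yet)
step 4: append 0 -> window=[12, 23, 0, 0] (not full yet)
step 5: append 12 -> window=[12, 23, 0, 0, 12] -> max=23
step 6: append 16 -> window=[23, 0, 0, 12, 16] -> max=23
step 7: append 11 -> window=[0, 0, 12, 16, 11] -> max=16
step 8: append 21 -> window=[0, 12, 16, 11, 21] -> max=21
Recorded maximums: 23 23 16 21
Changes between consecutive maximums: 2

Answer: 2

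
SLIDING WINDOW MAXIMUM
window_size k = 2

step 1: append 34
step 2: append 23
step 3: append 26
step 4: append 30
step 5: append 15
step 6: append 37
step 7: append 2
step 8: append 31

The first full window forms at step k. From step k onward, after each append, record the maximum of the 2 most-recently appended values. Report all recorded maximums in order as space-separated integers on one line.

step 1: append 34 -> window=[34] (not full yet)
step 2: append 23 -> window=[34, 23] -> max=34
step 3: append 26 -> window=[23, 26] -> max=26
step 4: append 30 -> window=[26, 30] -> max=30
step 5: append 15 -> window=[30, 15] -> max=30
step 6: append 37 -> window=[15, 37] -> max=37
step 7: append 2 -> window=[37, 2] -> max=37
step 8: append 31 -> window=[2, 31] -> max=31

Answer: 34 26 30 30 37 37 31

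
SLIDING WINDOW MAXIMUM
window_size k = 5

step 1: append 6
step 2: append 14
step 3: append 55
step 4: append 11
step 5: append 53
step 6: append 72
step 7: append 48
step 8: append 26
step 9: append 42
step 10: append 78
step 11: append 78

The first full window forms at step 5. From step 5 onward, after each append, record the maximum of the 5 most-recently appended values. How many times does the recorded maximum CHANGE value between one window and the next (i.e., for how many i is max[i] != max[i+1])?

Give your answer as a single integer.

step 1: append 6 -> window=[6] (not full yet)
step 2: append 14 -> window=[6, 14] (not full yet)
step 3: append 55 -> window=[6, 14, 55] (not full yet)
step 4: append 11 -> window=[6, 14, 55, 11] (not full yet)
step 5: append 53 -> window=[6, 14, 55, 11, 53] -> max=55
step 6: append 72 -> window=[14, 55, 11, 53, 72] -> max=72
step 7: append 48 -> window=[55, 11, 53, 72, 48] -> max=72
step 8: append 26 -> window=[11, 53, 72, 48, 26] -> max=72
step 9: append 42 -> window=[53, 72, 48, 26, 42] -> max=72
step 10: append 78 -> window=[72, 48, 26, 42, 78] -> max=78
step 11: append 78 -> window=[48, 26, 42, 78, 78] -> max=78
Recorded maximums: 55 72 72 72 72 78 78
Changes between consecutive maximums: 2

Answer: 2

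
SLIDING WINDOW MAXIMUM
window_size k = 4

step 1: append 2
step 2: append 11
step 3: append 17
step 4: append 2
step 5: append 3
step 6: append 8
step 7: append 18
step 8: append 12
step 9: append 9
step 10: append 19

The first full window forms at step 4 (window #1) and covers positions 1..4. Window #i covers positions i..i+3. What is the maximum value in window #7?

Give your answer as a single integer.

step 1: append 2 -> window=[2] (not full yet)
step 2: append 11 -> window=[2, 11] (not full yet)
step 3: append 17 -> window=[2, 11, 17] (not full yet)
step 4: append 2 -> window=[2, 11, 17, 2] -> max=17
step 5: append 3 -> window=[11, 17, 2, 3] -> max=17
step 6: append 8 -> window=[17, 2, 3, 8] -> max=17
step 7: append 18 -> window=[2, 3, 8, 18] -> max=18
step 8: append 12 -> window=[3, 8, 18, 12] -> max=18
step 9: append 9 -> window=[8, 18, 12, 9] -> max=18
step 10: append 19 -> window=[18, 12, 9, 19] -> max=19
Window #7 max = 19

Answer: 19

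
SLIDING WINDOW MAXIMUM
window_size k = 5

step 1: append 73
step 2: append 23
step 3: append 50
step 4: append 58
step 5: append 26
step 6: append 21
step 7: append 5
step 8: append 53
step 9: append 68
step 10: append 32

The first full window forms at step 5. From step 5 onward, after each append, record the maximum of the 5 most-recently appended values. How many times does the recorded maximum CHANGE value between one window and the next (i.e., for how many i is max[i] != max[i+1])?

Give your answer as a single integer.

Answer: 2

Derivation:
step 1: append 73 -> window=[73] (not full yet)
step 2: append 23 -> window=[73, 23] (not full yet)
step 3: append 50 -> window=[73, 23, 50] (not full yet)
step 4: append 58 -> window=[73, 23, 50, 58] (not full yet)
step 5: append 26 -> window=[73, 23, 50, 58, 26] -> max=73
step 6: append 21 -> window=[23, 50, 58, 26, 21] -> max=58
step 7: append 5 -> window=[50, 58, 26, 21, 5] -> max=58
step 8: append 53 -> window=[58, 26, 21, 5, 53] -> max=58
step 9: append 68 -> window=[26, 21, 5, 53, 68] -> max=68
step 10: append 32 -> window=[21, 5, 53, 68, 32] -> max=68
Recorded maximums: 73 58 58 58 68 68
Changes between consecutive maximums: 2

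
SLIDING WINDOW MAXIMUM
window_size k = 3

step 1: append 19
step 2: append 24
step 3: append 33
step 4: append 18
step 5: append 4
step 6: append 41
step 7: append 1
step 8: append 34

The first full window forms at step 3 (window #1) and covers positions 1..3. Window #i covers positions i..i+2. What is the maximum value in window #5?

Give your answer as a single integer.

Answer: 41

Derivation:
step 1: append 19 -> window=[19] (not full yet)
step 2: append 24 -> window=[19, 24] (not full yet)
step 3: append 33 -> window=[19, 24, 33] -> max=33
step 4: append 18 -> window=[24, 33, 18] -> max=33
step 5: append 4 -> window=[33, 18, 4] -> max=33
step 6: append 41 -> window=[18, 4, 41] -> max=41
step 7: append 1 -> window=[4, 41, 1] -> max=41
Window #5 max = 41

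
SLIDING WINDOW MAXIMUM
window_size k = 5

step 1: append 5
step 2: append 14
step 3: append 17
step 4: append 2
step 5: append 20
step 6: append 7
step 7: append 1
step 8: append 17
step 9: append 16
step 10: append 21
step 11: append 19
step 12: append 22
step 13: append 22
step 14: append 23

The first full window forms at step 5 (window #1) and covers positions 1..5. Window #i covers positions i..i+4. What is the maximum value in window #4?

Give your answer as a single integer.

step 1: append 5 -> window=[5] (not full yet)
step 2: append 14 -> window=[5, 14] (not full yet)
step 3: append 17 -> window=[5, 14, 17] (not full yet)
step 4: append 2 -> window=[5, 14, 17, 2] (not full yet)
step 5: append 20 -> window=[5, 14, 17, 2, 20] -> max=20
step 6: append 7 -> window=[14, 17, 2, 20, 7] -> max=20
step 7: append 1 -> window=[17, 2, 20, 7, 1] -> max=20
step 8: append 17 -> window=[2, 20, 7, 1, 17] -> max=20
Window #4 max = 20

Answer: 20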